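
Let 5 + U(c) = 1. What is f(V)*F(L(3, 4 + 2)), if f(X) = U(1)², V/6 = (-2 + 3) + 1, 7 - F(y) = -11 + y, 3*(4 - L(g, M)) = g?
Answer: 240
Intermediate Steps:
U(c) = -4 (U(c) = -5 + 1 = -4)
L(g, M) = 4 - g/3
F(y) = 18 - y (F(y) = 7 - (-11 + y) = 7 + (11 - y) = 18 - y)
V = 12 (V = 6*((-2 + 3) + 1) = 6*(1 + 1) = 6*2 = 12)
f(X) = 16 (f(X) = (-4)² = 16)
f(V)*F(L(3, 4 + 2)) = 16*(18 - (4 - ⅓*3)) = 16*(18 - (4 - 1)) = 16*(18 - 1*3) = 16*(18 - 3) = 16*15 = 240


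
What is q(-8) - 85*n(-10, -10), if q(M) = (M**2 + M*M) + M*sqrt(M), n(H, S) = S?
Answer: 978 - 16*I*sqrt(2) ≈ 978.0 - 22.627*I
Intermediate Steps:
q(M) = M**(3/2) + 2*M**2 (q(M) = (M**2 + M**2) + M**(3/2) = 2*M**2 + M**(3/2) = M**(3/2) + 2*M**2)
q(-8) - 85*n(-10, -10) = ((-8)**(3/2) + 2*(-8)**2) - 85*(-10) = (-16*I*sqrt(2) + 2*64) + 850 = (-16*I*sqrt(2) + 128) + 850 = (128 - 16*I*sqrt(2)) + 850 = 978 - 16*I*sqrt(2)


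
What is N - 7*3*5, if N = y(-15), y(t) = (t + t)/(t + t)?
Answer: -104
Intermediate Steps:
y(t) = 1 (y(t) = (2*t)/((2*t)) = (2*t)*(1/(2*t)) = 1)
N = 1
N - 7*3*5 = 1 - 7*3*5 = 1 - 21*5 = 1 - 105 = -104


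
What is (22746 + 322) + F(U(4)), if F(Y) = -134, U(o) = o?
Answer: 22934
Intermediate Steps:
(22746 + 322) + F(U(4)) = (22746 + 322) - 134 = 23068 - 134 = 22934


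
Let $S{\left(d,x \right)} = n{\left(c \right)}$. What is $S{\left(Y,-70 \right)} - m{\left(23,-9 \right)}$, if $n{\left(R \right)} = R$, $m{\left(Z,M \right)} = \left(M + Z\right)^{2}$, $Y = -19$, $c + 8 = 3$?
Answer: $-201$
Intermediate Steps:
$c = -5$ ($c = -8 + 3 = -5$)
$S{\left(d,x \right)} = -5$
$S{\left(Y,-70 \right)} - m{\left(23,-9 \right)} = -5 - \left(-9 + 23\right)^{2} = -5 - 14^{2} = -5 - 196 = -201$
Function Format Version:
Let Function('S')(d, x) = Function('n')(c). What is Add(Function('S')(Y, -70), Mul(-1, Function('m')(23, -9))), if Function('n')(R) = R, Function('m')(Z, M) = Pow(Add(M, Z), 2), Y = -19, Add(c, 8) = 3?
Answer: -201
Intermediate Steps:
c = -5 (c = Add(-8, 3) = -5)
Function('S')(d, x) = -5
Add(Function('S')(Y, -70), Mul(-1, Function('m')(23, -9))) = Add(-5, Mul(-1, Pow(Add(-9, 23), 2))) = Add(-5, Mul(-1, Pow(14, 2))) = Add(-5, Mul(-1, 196)) = Add(-5, -196) = -201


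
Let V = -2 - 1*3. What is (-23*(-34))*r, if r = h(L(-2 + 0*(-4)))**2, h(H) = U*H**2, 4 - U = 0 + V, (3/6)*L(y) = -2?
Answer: 16215552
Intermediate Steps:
V = -5 (V = -2 - 3 = -5)
L(y) = -4 (L(y) = 2*(-2) = -4)
U = 9 (U = 4 - (0 - 5) = 4 - 1*(-5) = 4 + 5 = 9)
h(H) = 9*H**2
r = 20736 (r = (9*(-4)**2)**2 = (9*16)**2 = 144**2 = 20736)
(-23*(-34))*r = -23*(-34)*20736 = 782*20736 = 16215552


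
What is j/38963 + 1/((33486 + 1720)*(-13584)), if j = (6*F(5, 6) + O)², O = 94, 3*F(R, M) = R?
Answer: 5172625457101/18633599038752 ≈ 0.27760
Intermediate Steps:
F(R, M) = R/3
j = 10816 (j = (6*((⅓)*5) + 94)² = (6*(5/3) + 94)² = (10 + 94)² = 104² = 10816)
j/38963 + 1/((33486 + 1720)*(-13584)) = 10816/38963 + 1/((33486 + 1720)*(-13584)) = 10816*(1/38963) - 1/13584/35206 = 10816/38963 + (1/35206)*(-1/13584) = 10816/38963 - 1/478238304 = 5172625457101/18633599038752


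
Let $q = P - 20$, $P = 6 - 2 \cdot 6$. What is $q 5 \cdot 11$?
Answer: $-1430$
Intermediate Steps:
$P = -6$ ($P = 6 - 12 = -6$)
$q = -26$ ($q = -6 - 20 = -26$)
$q 5 \cdot 11 = \left(-26\right) 5 \cdot 11 = \left(-130\right) 11 = -1430$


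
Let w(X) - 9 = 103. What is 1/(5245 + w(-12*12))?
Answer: 1/5357 ≈ 0.00018667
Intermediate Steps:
w(X) = 112 (w(X) = 9 + 103 = 112)
1/(5245 + w(-12*12)) = 1/(5245 + 112) = 1/5357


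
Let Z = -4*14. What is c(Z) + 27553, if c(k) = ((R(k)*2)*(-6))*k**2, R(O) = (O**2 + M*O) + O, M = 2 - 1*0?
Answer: -111664223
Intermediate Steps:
M = 2 (M = 2 + 0 = 2)
R(O) = O**2 + 3*O (R(O) = (O**2 + 2*O) + O = O**2 + 3*O)
Z = -56
c(k) = -12*k**3*(3 + k) (c(k) = (((k*(3 + k))*2)*(-6))*k**2 = ((2*k*(3 + k))*(-6))*k**2 = (-12*k*(3 + k))*k**2 = -12*k**3*(3 + k))
c(Z) + 27553 = 12*(-56)**3*(-3 - 1*(-56)) + 27553 = 12*(-175616)*(-3 + 56) + 27553 = 12*(-175616)*53 + 27553 = -111691776 + 27553 = -111664223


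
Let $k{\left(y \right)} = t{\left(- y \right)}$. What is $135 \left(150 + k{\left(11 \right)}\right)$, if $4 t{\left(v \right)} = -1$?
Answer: $\frac{80865}{4} \approx 20216.0$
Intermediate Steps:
$t{\left(v \right)} = - \frac{1}{4}$ ($t{\left(v \right)} = \frac{1}{4} \left(-1\right) = - \frac{1}{4}$)
$k{\left(y \right)} = - \frac{1}{4}$
$135 \left(150 + k{\left(11 \right)}\right) = 135 \left(150 - \frac{1}{4}\right) = 135 \cdot \frac{599}{4} = \frac{80865}{4}$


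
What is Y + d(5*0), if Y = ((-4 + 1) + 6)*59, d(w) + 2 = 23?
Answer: 198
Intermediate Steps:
d(w) = 21 (d(w) = -2 + 23 = 21)
Y = 177 (Y = (-3 + 6)*59 = 3*59 = 177)
Y + d(5*0) = 177 + 21 = 198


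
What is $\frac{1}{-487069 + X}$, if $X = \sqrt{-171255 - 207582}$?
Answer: $- \frac{487069}{237236589598} - \frac{9 i \sqrt{4677}}{237236589598} \approx -2.0531 \cdot 10^{-6} - 2.5944 \cdot 10^{-9} i$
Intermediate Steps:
$X = 9 i \sqrt{4677}$ ($X = \sqrt{-378837} = 9 i \sqrt{4677} \approx 615.5 i$)
$\frac{1}{-487069 + X} = \frac{1}{-487069 + 9 i \sqrt{4677}}$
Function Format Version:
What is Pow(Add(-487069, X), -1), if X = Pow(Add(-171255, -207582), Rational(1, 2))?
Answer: Add(Rational(-487069, 237236589598), Mul(Rational(-9, 237236589598), I, Pow(4677, Rational(1, 2)))) ≈ Add(-2.0531e-6, Mul(-2.5944e-9, I))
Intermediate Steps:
X = Mul(9, I, Pow(4677, Rational(1, 2))) (X = Pow(-378837, Rational(1, 2)) = Mul(9, I, Pow(4677, Rational(1, 2))) ≈ Mul(615.50, I))
Pow(Add(-487069, X), -1) = Pow(Add(-487069, Mul(9, I, Pow(4677, Rational(1, 2)))), -1)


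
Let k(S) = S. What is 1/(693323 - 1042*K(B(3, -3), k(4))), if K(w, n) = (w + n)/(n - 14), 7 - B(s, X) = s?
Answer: 5/3470783 ≈ 1.4406e-6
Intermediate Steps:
B(s, X) = 7 - s
K(w, n) = (n + w)/(-14 + n)
1/(693323 - 1042*K(B(3, -3), k(4))) = 1/(693323 - 1042*(4 + (7 - 1*3))/(-14 + 4)) = 1/(693323 - 1042*(4 + (7 - 3))/(-10)) = 1/(693323 - (-521)*(4 + 4)/5) = 1/(693323 - (-521)*8/5) = 1/(693323 - 1042*(-⅘)) = 1/(693323 + 4168/5) = 1/(3470783/5) = 5/3470783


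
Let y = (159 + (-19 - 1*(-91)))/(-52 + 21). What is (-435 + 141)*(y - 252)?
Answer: 2364642/31 ≈ 76279.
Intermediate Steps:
y = -231/31 (y = (159 + (-19 + 91))/(-31) = (159 + 72)*(-1/31) = 231*(-1/31) = -231/31 ≈ -7.4516)
(-435 + 141)*(y - 252) = (-435 + 141)*(-231/31 - 252) = -294*(-8043/31) = 2364642/31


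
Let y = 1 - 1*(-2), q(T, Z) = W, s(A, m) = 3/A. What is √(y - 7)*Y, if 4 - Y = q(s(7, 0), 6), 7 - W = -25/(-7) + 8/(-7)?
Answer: -8*I/7 ≈ -1.1429*I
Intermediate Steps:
W = 32/7 (W = 7 - (-25/(-7) + 8/(-7)) = 7 - (-25*(-⅐) + 8*(-⅐)) = 7 - (25/7 - 8/7) = 7 - 1*17/7 = 7 - 17/7 = 32/7 ≈ 4.5714)
q(T, Z) = 32/7
Y = -4/7 (Y = 4 - 1*32/7 = 4 - 32/7 = -4/7 ≈ -0.57143)
y = 3 (y = 1 + 2 = 3)
√(y - 7)*Y = √(3 - 7)*(-4/7) = √(-4)*(-4/7) = (2*I)*(-4/7) = -8*I/7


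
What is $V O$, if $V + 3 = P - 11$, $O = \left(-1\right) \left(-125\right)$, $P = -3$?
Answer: $-2125$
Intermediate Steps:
$O = 125$
$V = -17$ ($V = -3 - 14 = -17$)
$V O = \left(-17\right) 125 = -2125$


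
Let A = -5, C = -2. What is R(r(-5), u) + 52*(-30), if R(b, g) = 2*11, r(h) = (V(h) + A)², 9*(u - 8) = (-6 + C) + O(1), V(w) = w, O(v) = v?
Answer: -1538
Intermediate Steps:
u = 65/9 (u = 8 + ((-6 - 2) + 1)/9 = 8 + (-8 + 1)/9 = 8 + (⅑)*(-7) = 8 - 7/9 = 65/9 ≈ 7.2222)
r(h) = (-5 + h)² (r(h) = (h - 5)² = (-5 + h)²)
R(b, g) = 22
R(r(-5), u) + 52*(-30) = 22 + 52*(-30) = 22 - 1560 = -1538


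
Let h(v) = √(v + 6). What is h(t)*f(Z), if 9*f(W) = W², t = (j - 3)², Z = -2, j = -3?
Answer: 4*√42/9 ≈ 2.8803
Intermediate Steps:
t = 36 (t = (-3 - 3)² = (-6)² = 36)
h(v) = √(6 + v)
f(W) = W²/9
h(t)*f(Z) = √(6 + 36)*((⅑)*(-2)²) = √42*((⅑)*4) = √42*(4/9) = 4*√42/9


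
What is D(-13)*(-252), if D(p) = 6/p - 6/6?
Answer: 4788/13 ≈ 368.31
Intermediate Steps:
D(p) = -1 + 6/p (D(p) = 6/p - 6*1/6 = 6/p - 1 = -1 + 6/p)
D(-13)*(-252) = ((6 - 1*(-13))/(-13))*(-252) = -(6 + 13)/13*(-252) = -1/13*19*(-252) = -19/13*(-252) = 4788/13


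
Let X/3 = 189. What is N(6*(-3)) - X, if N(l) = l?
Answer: -585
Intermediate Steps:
X = 567 (X = 3*189 = 567)
N(6*(-3)) - X = 6*(-3) - 1*567 = -18 - 567 = -585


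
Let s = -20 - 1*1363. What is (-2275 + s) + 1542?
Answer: -2116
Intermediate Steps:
s = -1383 (s = -20 - 1363 = -1383)
(-2275 + s) + 1542 = (-2275 - 1383) + 1542 = -3658 + 1542 = -2116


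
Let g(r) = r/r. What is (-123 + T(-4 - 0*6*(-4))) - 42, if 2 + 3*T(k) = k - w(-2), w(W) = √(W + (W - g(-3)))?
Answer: -167 - I*√5/3 ≈ -167.0 - 0.74536*I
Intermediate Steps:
g(r) = 1
w(W) = √(-1 + 2*W) (w(W) = √(W + (W - 1*1)) = √(W + (W - 1)) = √(W + (-1 + W)) = √(-1 + 2*W))
T(k) = -⅔ + k/3 - I*√5/3 (T(k) = -⅔ + (k - √(-1 + 2*(-2)))/3 = -⅔ + (k - √(-1 - 4))/3 = -⅔ + (k - √(-5))/3 = -⅔ + (k - I*√5)/3 = -⅔ + (k/3 - I*√5/3) = -⅔ + k/3 - I*√5/3)
(-123 + T(-4 - 0*6*(-4))) - 42 = (-123 + (-⅔ + (-4 - 0*6*(-4))/3 - I*√5/3)) - 42 = (-123 + (-⅔ + (-4 - 0*(-4))/3 - I*√5/3)) - 42 = (-123 + (-⅔ + (-4 - 1*0)/3 - I*√5/3)) - 42 = (-123 + (-⅔ + (-4 + 0)/3 - I*√5/3)) - 42 = (-123 + (-⅔ + (⅓)*(-4) - I*√5/3)) - 42 = (-123 + (-⅔ - 4/3 - I*√5/3)) - 42 = (-123 + (-2 - I*√5/3)) - 42 = (-125 - I*√5/3) - 42 = -167 - I*√5/3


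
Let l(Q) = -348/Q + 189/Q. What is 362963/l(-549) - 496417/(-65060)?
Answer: 4321456528841/3448180 ≈ 1.2533e+6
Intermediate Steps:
l(Q) = -159/Q
362963/l(-549) - 496417/(-65060) = 362963/((-159/(-549))) - 496417/(-65060) = 362963/((-159*(-1/549))) - 496417*(-1/65060) = 362963/(53/183) + 496417/65060 = 362963*(183/53) + 496417/65060 = 66422229/53 + 496417/65060 = 4321456528841/3448180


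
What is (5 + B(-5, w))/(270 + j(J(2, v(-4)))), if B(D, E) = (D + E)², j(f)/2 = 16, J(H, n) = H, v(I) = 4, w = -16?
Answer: 223/151 ≈ 1.4768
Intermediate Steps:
j(f) = 32 (j(f) = 2*16 = 32)
(5 + B(-5, w))/(270 + j(J(2, v(-4)))) = (5 + (-5 - 16)²)/(270 + 32) = (5 + (-21)²)/302 = (5 + 441)*(1/302) = 446*(1/302) = 223/151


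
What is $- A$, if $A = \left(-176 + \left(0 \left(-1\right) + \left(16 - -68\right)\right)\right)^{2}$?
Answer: $-8464$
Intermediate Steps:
$A = 8464$ ($A = \left(-176 + \left(0 + \left(16 + 68\right)\right)\right)^{2} = \left(-176 + \left(0 + 84\right)\right)^{2} = \left(-176 + 84\right)^{2} = \left(-92\right)^{2} = 8464$)
$- A = \left(-1\right) 8464 = -8464$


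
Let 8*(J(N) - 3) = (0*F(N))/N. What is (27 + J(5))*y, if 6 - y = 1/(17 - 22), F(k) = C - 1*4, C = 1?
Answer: 186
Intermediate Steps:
F(k) = -3 (F(k) = 1 - 1*4 = 1 - 4 = -3)
J(N) = 3 (J(N) = 3 + ((0*(-3))/N)/8 = 3 + (0/N)/8 = 3 + (⅛)*0 = 3 + 0 = 3)
y = 31/5 (y = 6 - 1/(17 - 22) = 6 - 1/(-5) = 6 - 1*(-⅕) = 6 + ⅕ = 31/5 ≈ 6.2000)
(27 + J(5))*y = (27 + 3)*(31/5) = 30*(31/5) = 186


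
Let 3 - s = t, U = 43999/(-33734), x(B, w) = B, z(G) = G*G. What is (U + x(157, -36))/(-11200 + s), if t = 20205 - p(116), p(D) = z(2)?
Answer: -5252239/1059180132 ≈ -0.0049588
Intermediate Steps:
z(G) = G²
U = -43999/33734 (U = 43999*(-1/33734) = -43999/33734 ≈ -1.3043)
p(D) = 4 (p(D) = 2² = 4)
t = 20201 (t = 20205 - 1*4 = 20205 - 4 = 20201)
s = -20198 (s = 3 - 1*20201 = 3 - 20201 = -20198)
(U + x(157, -36))/(-11200 + s) = (-43999/33734 + 157)/(-11200 - 20198) = (5252239/33734)/(-31398) = (5252239/33734)*(-1/31398) = -5252239/1059180132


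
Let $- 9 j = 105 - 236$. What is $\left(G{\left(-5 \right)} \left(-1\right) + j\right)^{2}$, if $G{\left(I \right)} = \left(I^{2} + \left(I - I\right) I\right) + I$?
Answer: $\frac{2401}{81} \approx 29.642$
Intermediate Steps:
$j = \frac{131}{9}$ ($j = - \frac{105 - 236}{9} = \left(- \frac{1}{9}\right) \left(-131\right) = \frac{131}{9} \approx 14.556$)
$G{\left(I \right)} = I + I^{2}$ ($G{\left(I \right)} = \left(I^{2} + 0 I\right) + I = \left(I^{2} + 0\right) + I = I^{2} + I = I + I^{2}$)
$\left(G{\left(-5 \right)} \left(-1\right) + j\right)^{2} = \left(- 5 \left(1 - 5\right) \left(-1\right) + \frac{131}{9}\right)^{2} = \left(\left(-5\right) \left(-4\right) \left(-1\right) + \frac{131}{9}\right)^{2} = \left(20 \left(-1\right) + \frac{131}{9}\right)^{2} = \left(-20 + \frac{131}{9}\right)^{2} = \left(- \frac{49}{9}\right)^{2} = \frac{2401}{81}$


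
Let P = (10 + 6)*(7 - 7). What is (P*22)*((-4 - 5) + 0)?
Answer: 0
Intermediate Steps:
P = 0 (P = 16*0 = 0)
(P*22)*((-4 - 5) + 0) = (0*22)*((-4 - 5) + 0) = 0*(-9 + 0) = 0*(-9) = 0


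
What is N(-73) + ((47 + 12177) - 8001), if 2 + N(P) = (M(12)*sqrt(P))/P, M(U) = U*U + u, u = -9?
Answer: 4221 - 135*I*sqrt(73)/73 ≈ 4221.0 - 15.801*I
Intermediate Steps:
M(U) = -9 + U**2 (M(U) = U*U - 9 = U**2 - 9 = -9 + U**2)
N(P) = -2 + 135/sqrt(P) (N(P) = -2 + ((-9 + 12**2)*sqrt(P))/P = -2 + ((-9 + 144)*sqrt(P))/P = -2 + (135*sqrt(P))/P = -2 + 135/sqrt(P))
N(-73) + ((47 + 12177) - 8001) = (-2 + 135/sqrt(-73)) + ((47 + 12177) - 8001) = (-2 + 135*(-I*sqrt(73)/73)) + (12224 - 8001) = (-2 - 135*I*sqrt(73)/73) + 4223 = 4221 - 135*I*sqrt(73)/73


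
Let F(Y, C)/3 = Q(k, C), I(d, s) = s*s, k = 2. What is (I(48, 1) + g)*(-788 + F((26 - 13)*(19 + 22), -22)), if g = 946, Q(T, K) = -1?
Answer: -749077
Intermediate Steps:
I(d, s) = s**2
F(Y, C) = -3 (F(Y, C) = 3*(-1) = -3)
(I(48, 1) + g)*(-788 + F((26 - 13)*(19 + 22), -22)) = (1**2 + 946)*(-788 - 3) = (1 + 946)*(-791) = 947*(-791) = -749077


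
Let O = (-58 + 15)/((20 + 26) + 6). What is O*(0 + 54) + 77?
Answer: 841/26 ≈ 32.346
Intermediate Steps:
O = -43/52 (O = -43/(46 + 6) = -43/52 ≈ -0.82692)
O*(0 + 54) + 77 = -43*(0 + 54)/52 + 77 = -43/52*54 + 77 = -1161/26 + 77 = 841/26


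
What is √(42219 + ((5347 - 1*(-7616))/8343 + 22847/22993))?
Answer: √19181602768887307119/21314511 ≈ 205.48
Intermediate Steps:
√(42219 + ((5347 - 1*(-7616))/8343 + 22847/22993)) = √(42219 + ((5347 + 7616)*(1/8343) + 22847*(1/22993))) = √(42219 + (12963*(1/8343) + 22847/22993)) = √(42219 + (4321/2781 + 22847/22993)) = √(42219 + 162890260/63943533) = √(2699794909987/63943533) = √19181602768887307119/21314511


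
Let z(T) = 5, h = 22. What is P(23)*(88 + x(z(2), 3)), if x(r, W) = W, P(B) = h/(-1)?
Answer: -2002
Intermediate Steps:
P(B) = -22 (P(B) = 22/(-1) = 22*(-1) = -22)
P(23)*(88 + x(z(2), 3)) = -22*(88 + 3) = -22*91 = -2002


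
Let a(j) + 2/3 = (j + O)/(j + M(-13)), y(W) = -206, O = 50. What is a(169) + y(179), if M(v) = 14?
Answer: -37601/183 ≈ -205.47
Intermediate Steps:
a(j) = -⅔ + (50 + j)/(14 + j) (a(j) = -⅔ + (j + 50)/(j + 14) = -⅔ + (50 + j)/(14 + j))
a(169) + y(179) = (122 + 169)/(3*(14 + 169)) - 206 = (⅓)*291/183 - 206 = (⅓)*(1/183)*291 - 206 = 97/183 - 206 = -37601/183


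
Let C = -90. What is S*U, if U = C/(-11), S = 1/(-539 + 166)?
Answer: -90/4103 ≈ -0.021935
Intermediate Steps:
S = -1/373 (S = 1/(-373) = -1/373 ≈ -0.0026810)
U = 90/11 (U = -90/(-11) = -90*(-1/11) = 90/11 ≈ 8.1818)
S*U = -1/373*90/11 = -90/4103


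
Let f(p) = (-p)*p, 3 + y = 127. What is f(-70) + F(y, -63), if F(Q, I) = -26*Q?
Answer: -8124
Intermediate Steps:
y = 124 (y = -3 + 127 = 124)
f(p) = -p²
f(-70) + F(y, -63) = -1*(-70)² - 26*124 = -1*4900 - 3224 = -4900 - 3224 = -8124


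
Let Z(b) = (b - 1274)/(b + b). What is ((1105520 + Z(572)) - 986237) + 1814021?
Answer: 85065349/44 ≈ 1.9333e+6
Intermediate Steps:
Z(b) = (-1274 + b)/(2*b) (Z(b) = (-1274 + b)/((2*b)) = (-1274 + b)*(1/(2*b)) = (-1274 + b)/(2*b))
((1105520 + Z(572)) - 986237) + 1814021 = ((1105520 + (½)*(-1274 + 572)/572) - 986237) + 1814021 = ((1105520 + (½)*(1/572)*(-702)) - 986237) + 1814021 = ((1105520 - 27/44) - 986237) + 1814021 = (48642853/44 - 986237) + 1814021 = 5248425/44 + 1814021 = 85065349/44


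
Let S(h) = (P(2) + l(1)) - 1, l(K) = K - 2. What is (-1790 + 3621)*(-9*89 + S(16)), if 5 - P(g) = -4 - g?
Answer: -1450152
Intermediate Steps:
l(K) = -2 + K
P(g) = 9 + g (P(g) = 5 - (-4 - g) = 5 + (4 + g) = 9 + g)
S(h) = 9 (S(h) = ((9 + 2) + (-2 + 1)) - 1 = (11 - 1) - 1 = 10 - 1 = 9)
(-1790 + 3621)*(-9*89 + S(16)) = (-1790 + 3621)*(-9*89 + 9) = 1831*(-801 + 9) = 1831*(-792) = -1450152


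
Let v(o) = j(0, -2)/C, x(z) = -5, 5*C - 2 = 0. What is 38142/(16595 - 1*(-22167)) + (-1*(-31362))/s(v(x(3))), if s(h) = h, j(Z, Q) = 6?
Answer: 202704329/96905 ≈ 2091.8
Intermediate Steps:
C = ⅖ (C = ⅖ + (⅕)*0 = ⅖ + 0 = ⅖ ≈ 0.40000)
v(o) = 15 (v(o) = 6/(⅖) = 6*(5/2) = 15)
38142/(16595 - 1*(-22167)) + (-1*(-31362))/s(v(x(3))) = 38142/(16595 - 1*(-22167)) - 1*(-31362)/15 = 38142/(16595 + 22167) + 31362*(1/15) = 38142/38762 + 10454/5 = 38142*(1/38762) + 10454/5 = 19071/19381 + 10454/5 = 202704329/96905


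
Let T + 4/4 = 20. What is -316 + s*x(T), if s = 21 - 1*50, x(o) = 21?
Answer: -925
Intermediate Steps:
T = 19 (T = -1 + 20 = 19)
s = -29 (s = 21 - 50 = -29)
-316 + s*x(T) = -316 - 29*21 = -316 - 609 = -925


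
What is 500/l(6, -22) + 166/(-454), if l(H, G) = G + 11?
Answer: -114413/2497 ≈ -45.820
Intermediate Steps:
l(H, G) = 11 + G
500/l(6, -22) + 166/(-454) = 500/(11 - 22) + 166/(-454) = 500/(-11) + 166*(-1/454) = 500*(-1/11) - 83/227 = -500/11 - 83/227 = -114413/2497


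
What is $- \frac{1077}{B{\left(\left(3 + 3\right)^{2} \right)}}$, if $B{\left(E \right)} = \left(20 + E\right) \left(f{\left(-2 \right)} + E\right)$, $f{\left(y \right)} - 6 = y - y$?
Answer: $- \frac{359}{784} \approx -0.45791$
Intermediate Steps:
$f{\left(y \right)} = 6$ ($f{\left(y \right)} = 6 + \left(y - y\right) = 6 + 0 = 6$)
$B{\left(E \right)} = \left(6 + E\right) \left(20 + E\right)$ ($B{\left(E \right)} = \left(20 + E\right) \left(6 + E\right) = \left(6 + E\right) \left(20 + E\right)$)
$- \frac{1077}{B{\left(\left(3 + 3\right)^{2} \right)}} = - \frac{1077}{120 + \left(\left(3 + 3\right)^{2}\right)^{2} + 26 \left(3 + 3\right)^{2}} = - \frac{1077}{120 + \left(6^{2}\right)^{2} + 26 \cdot 6^{2}} = - \frac{1077}{120 + 36^{2} + 26 \cdot 36} = - \frac{1077}{120 + 1296 + 936} = - \frac{1077}{2352} = \left(-1077\right) \frac{1}{2352} = - \frac{359}{784}$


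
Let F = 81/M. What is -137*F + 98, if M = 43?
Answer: -6883/43 ≈ -160.07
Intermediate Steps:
F = 81/43 ≈ 1.8837
-137*F + 98 = -137*81/43 + 98 = -11097/43 + 98 = -6883/43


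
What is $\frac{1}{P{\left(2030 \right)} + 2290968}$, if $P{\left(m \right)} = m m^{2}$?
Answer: $\frac{1}{8367717968} \approx 1.1951 \cdot 10^{-10}$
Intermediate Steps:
$P{\left(m \right)} = m^{3}$
$\frac{1}{P{\left(2030 \right)} + 2290968} = \frac{1}{2030^{3} + 2290968} = \frac{1}{8365427000 + 2290968} = \frac{1}{8367717968}$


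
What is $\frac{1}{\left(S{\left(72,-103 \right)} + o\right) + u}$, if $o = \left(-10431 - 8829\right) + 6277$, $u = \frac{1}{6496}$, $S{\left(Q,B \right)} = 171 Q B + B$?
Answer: $- \frac{6496}{8322818111} \approx -7.805 \cdot 10^{-7}$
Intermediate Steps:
$S{\left(Q,B \right)} = B + 171 B Q$ ($S{\left(Q,B \right)} = 171 B Q + B = B + 171 B Q$)
$u = \frac{1}{6496} \approx 0.00015394$
$o = -12983$ ($o = -19260 + 6277 = -12983$)
$\frac{1}{\left(S{\left(72,-103 \right)} + o\right) + u} = \frac{1}{\left(- 103 \left(1 + 171 \cdot 72\right) - 12983\right) + \frac{1}{6496}} = \frac{1}{\left(- 103 \left(1 + 12312\right) - 12983\right) + \frac{1}{6496}} = \frac{1}{\left(\left(-103\right) 12313 - 12983\right) + \frac{1}{6496}} = \frac{1}{\left(-1268239 - 12983\right) + \frac{1}{6496}} = \frac{1}{-1281222 + \frac{1}{6496}} = \frac{1}{- \frac{8322818111}{6496}} = - \frac{6496}{8322818111}$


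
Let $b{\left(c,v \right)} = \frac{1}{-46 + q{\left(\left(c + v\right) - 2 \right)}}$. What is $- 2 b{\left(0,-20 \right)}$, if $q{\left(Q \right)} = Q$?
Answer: $\frac{1}{34} \approx 0.029412$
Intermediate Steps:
$b{\left(c,v \right)} = \frac{1}{-48 + c + v}$ ($b{\left(c,v \right)} = \frac{1}{-46 - \left(2 - c - v\right)} = \frac{1}{-46 + \left(-2 + c + v\right)} = \frac{1}{-48 + c + v}$)
$- 2 b{\left(0,-20 \right)} = - \frac{2}{-48 + 0 - 20} = - \frac{2}{-68} = \left(-2\right) \left(- \frac{1}{68}\right) = \frac{1}{34}$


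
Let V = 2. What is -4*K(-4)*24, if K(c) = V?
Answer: -192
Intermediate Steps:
K(c) = 2
-4*K(-4)*24 = -4*2*24 = -8*24 = -192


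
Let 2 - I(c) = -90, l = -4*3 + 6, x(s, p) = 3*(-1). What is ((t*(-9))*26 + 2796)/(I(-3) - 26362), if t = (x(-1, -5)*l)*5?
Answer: 9132/13135 ≈ 0.69524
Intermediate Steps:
x(s, p) = -3
l = -6 (l = -12 + 6 = -6)
t = 90 (t = -3*(-6)*5 = 18*5 = 90)
I(c) = 92 (I(c) = 2 - 1*(-90) = 2 + 90 = 92)
((t*(-9))*26 + 2796)/(I(-3) - 26362) = ((90*(-9))*26 + 2796)/(92 - 26362) = (-810*26 + 2796)/(-26270) = (-21060 + 2796)*(-1/26270) = -18264*(-1/26270) = 9132/13135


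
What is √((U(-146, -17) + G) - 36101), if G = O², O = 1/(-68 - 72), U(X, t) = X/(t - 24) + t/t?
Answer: 29*I*√1414139159/5740 ≈ 189.99*I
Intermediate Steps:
U(X, t) = 1 + X/(-24 + t) (U(X, t) = X/(-24 + t) + 1 = 1 + X/(-24 + t))
O = -1/140 (O = 1/(-140) = -1/140 ≈ -0.0071429)
G = 1/19600 (G = (-1/140)² = 1/19600 ≈ 5.1020e-5)
√((U(-146, -17) + G) - 36101) = √(((-24 - 146 - 17)/(-24 - 17) + 1/19600) - 36101) = √((-187/(-41) + 1/19600) - 36101) = √((-1/41*(-187) + 1/19600) - 36101) = √((187/41 + 1/19600) - 36101) = √(3665241/803600 - 36101) = √(-29007098359/803600) = 29*I*√1414139159/5740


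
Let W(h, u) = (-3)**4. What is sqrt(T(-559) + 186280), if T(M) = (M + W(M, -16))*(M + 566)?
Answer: 3*sqrt(20326) ≈ 427.71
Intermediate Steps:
W(h, u) = 81
T(M) = (81 + M)*(566 + M) (T(M) = (M + 81)*(M + 566) = (81 + M)*(566 + M))
sqrt(T(-559) + 186280) = sqrt((45846 + (-559)**2 + 647*(-559)) + 186280) = sqrt((45846 + 312481 - 361673) + 186280) = sqrt(-3346 + 186280) = sqrt(182934) = 3*sqrt(20326)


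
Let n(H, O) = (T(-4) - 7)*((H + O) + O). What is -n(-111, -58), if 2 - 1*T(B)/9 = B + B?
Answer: 18841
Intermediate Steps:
T(B) = 18 - 18*B (T(B) = 18 - 9*(B + B) = 18 - 18*B)
n(H, O) = 83*H + 166*O (n(H, O) = ((18 - 18*(-4)) - 7)*((H + O) + O) = ((18 + 72) - 7)*(H + 2*O) = (90 - 7)*(H + 2*O) = 83*(H + 2*O) = 83*H + 166*O)
-n(-111, -58) = -(83*(-111) + 166*(-58)) = -(-9213 - 9628) = -1*(-18841) = 18841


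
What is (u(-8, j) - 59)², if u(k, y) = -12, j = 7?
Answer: 5041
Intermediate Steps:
(u(-8, j) - 59)² = (-12 - 59)² = (-71)² = 5041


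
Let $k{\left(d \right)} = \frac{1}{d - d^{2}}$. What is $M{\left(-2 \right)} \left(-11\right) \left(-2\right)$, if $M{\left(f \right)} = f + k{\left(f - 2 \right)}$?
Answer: $- \frac{451}{10} \approx -45.1$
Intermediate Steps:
$M{\left(f \right)} = f - \frac{1}{\left(-3 + f\right) \left(-2 + f\right)}$ ($M{\left(f \right)} = f - \frac{1}{\left(f - 2\right) \left(-1 + \left(f - 2\right)\right)} = f - \frac{1}{\left(-2 + f\right) \left(-1 + \left(-2 + f\right)\right)} = f - \frac{1}{\left(-2 + f\right) \left(-3 + f\right)} = f - \frac{1}{\left(-3 + f\right) \left(-2 + f\right)}$)
$M{\left(-2 \right)} \left(-11\right) \left(-2\right) = \frac{-1 - 2 \left(-3 - 2\right) \left(-2 - 2\right)}{\left(-3 - 2\right) \left(-2 - 2\right)} \left(-11\right) \left(-2\right) = \frac{-1 - \left(-10\right) \left(-4\right)}{\left(-5\right) \left(-4\right)} \left(-11\right) \left(-2\right) = \left(- \frac{1}{5}\right) \left(- \frac{1}{4}\right) \left(-1 - 40\right) \left(-11\right) \left(-2\right) = \left(- \frac{1}{5}\right) \left(- \frac{1}{4}\right) \left(-41\right) \left(-11\right) \left(-2\right) = \left(- \frac{41}{20}\right) \left(-11\right) \left(-2\right) = \frac{451}{20} \left(-2\right) = - \frac{451}{10}$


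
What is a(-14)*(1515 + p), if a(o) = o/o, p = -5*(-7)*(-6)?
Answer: 1305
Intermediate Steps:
p = -210 (p = 35*(-6) = -210)
a(o) = 1
a(-14)*(1515 + p) = 1*(1515 - 210) = 1*1305 = 1305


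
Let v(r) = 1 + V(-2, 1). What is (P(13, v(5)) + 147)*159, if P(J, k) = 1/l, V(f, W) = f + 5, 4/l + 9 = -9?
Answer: 45315/2 ≈ 22658.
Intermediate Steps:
l = -2/9 (l = 4/(-9 - 9) = 4/(-18) = 4*(-1/18) = -2/9 ≈ -0.22222)
V(f, W) = 5 + f
v(r) = 4 (v(r) = 1 + (5 - 2) = 1 + 3 = 4)
P(J, k) = -9/2 (P(J, k) = 1/(-2/9) = -9/2)
(P(13, v(5)) + 147)*159 = (-9/2 + 147)*159 = (285/2)*159 = 45315/2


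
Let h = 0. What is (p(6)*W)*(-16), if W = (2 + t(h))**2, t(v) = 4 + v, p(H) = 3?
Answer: -1728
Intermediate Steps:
W = 36 (W = (2 + (4 + 0))**2 = (2 + 4)**2 = 6**2 = 36)
(p(6)*W)*(-16) = (3*36)*(-16) = 108*(-16) = -1728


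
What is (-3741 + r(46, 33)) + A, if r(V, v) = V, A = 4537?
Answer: 842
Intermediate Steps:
(-3741 + r(46, 33)) + A = (-3741 + 46) + 4537 = -3695 + 4537 = 842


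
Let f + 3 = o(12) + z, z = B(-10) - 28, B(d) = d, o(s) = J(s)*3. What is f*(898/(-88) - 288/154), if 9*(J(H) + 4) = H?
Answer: 26033/44 ≈ 591.66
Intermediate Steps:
J(H) = -4 + H/9
o(s) = -12 + s/3 (o(s) = (-4 + s/9)*3 = -12 + s/3)
z = -38 (z = -10 - 28 = -38)
f = -49 (f = -3 + ((-12 + (⅓)*12) - 38) = -3 + ((-12 + 4) - 38) = -3 + (-8 - 38) = -3 - 46 = -49)
f*(898/(-88) - 288/154) = -49*(898/(-88) - 288/154) = -49*(898*(-1/88) - 288*1/154) = -49*(-449/44 - 144/77) = -49*(-3719/308) = 26033/44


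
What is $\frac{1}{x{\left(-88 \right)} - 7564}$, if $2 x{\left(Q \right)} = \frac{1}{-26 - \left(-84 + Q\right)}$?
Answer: $- \frac{292}{2208687} \approx -0.00013221$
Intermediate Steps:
$x{\left(Q \right)} = \frac{1}{2 \left(58 - Q\right)}$ ($x{\left(Q \right)} = \frac{1}{2 \left(-26 - \left(-84 + Q\right)\right)} = \frac{1}{2 \left(58 - Q\right)}$)
$\frac{1}{x{\left(-88 \right)} - 7564} = \frac{1}{- \frac{1}{-116 + 2 \left(-88\right)} - 7564} = \frac{1}{- \frac{1}{-116 - 176} - 7564} = \frac{1}{- \frac{1}{-292} - 7564} = \frac{1}{\left(-1\right) \left(- \frac{1}{292}\right) - 7564} = \frac{1}{\frac{1}{292} - 7564} = \frac{1}{- \frac{2208687}{292}} = - \frac{292}{2208687}$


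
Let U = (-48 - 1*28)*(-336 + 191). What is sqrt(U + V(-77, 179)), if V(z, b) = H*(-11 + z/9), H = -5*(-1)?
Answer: 10*sqrt(983)/3 ≈ 104.51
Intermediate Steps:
H = 5
V(z, b) = -55 + 5*z/9 (V(z, b) = 5*(-11 + z/9) = -55 + 5*z/9)
U = 11020 (U = (-48 - 28)*(-145) = -76*(-145) = 11020)
sqrt(U + V(-77, 179)) = sqrt(11020 + (-55 + (5/9)*(-77))) = sqrt(11020 + (-55 - 385/9)) = sqrt(11020 - 880/9) = sqrt(98300/9) = 10*sqrt(983)/3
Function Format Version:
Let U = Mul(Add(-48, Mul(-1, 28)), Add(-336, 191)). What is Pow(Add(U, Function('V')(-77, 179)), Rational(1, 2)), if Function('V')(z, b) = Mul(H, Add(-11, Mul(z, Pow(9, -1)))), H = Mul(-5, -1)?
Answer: Mul(Rational(10, 3), Pow(983, Rational(1, 2))) ≈ 104.51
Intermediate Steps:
H = 5
Function('V')(z, b) = Add(-55, Mul(Rational(5, 9), z)) (Function('V')(z, b) = Mul(5, Add(-11, Mul(z, Pow(9, -1)))) = Mul(5, Add(-11, Mul(z, Rational(1, 9)))) = Mul(5, Add(-11, Mul(Rational(1, 9), z))) = Add(-55, Mul(Rational(5, 9), z)))
U = 11020 (U = Mul(Add(-48, -28), -145) = Mul(-76, -145) = 11020)
Pow(Add(U, Function('V')(-77, 179)), Rational(1, 2)) = Pow(Add(11020, Add(-55, Mul(Rational(5, 9), -77))), Rational(1, 2)) = Pow(Add(11020, Add(-55, Rational(-385, 9))), Rational(1, 2)) = Pow(Add(11020, Rational(-880, 9)), Rational(1, 2)) = Pow(Rational(98300, 9), Rational(1, 2)) = Mul(Rational(10, 3), Pow(983, Rational(1, 2)))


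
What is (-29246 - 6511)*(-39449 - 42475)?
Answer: 2929356468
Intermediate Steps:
(-29246 - 6511)*(-39449 - 42475) = -35757*(-81924) = 2929356468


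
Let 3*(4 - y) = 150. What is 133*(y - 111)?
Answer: -20881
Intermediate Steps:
y = -46 (y = 4 - ⅓*150 = 4 - 50 = -46)
133*(y - 111) = 133*(-46 - 111) = 133*(-157) = -20881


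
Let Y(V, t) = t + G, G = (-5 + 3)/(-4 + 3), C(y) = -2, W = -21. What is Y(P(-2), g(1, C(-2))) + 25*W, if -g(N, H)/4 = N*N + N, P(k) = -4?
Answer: -531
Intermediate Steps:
G = 2 (G = -2/(-1) = -2*(-1) = 2)
g(N, H) = -4*N - 4*N**2 (g(N, H) = -4*(N*N + N) = -4*(N**2 + N) = -4*(N + N**2) = -4*N - 4*N**2)
Y(V, t) = 2 + t (Y(V, t) = t + 2 = 2 + t)
Y(P(-2), g(1, C(-2))) + 25*W = (2 - 4*1*(1 + 1)) + 25*(-21) = (2 - 4*1*2) - 525 = (2 - 8) - 525 = -6 - 525 = -531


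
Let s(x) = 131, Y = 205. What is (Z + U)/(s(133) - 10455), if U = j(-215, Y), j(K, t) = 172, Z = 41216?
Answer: -10347/2581 ≈ -4.0089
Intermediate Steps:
U = 172
(Z + U)/(s(133) - 10455) = (41216 + 172)/(131 - 10455) = 41388/(-10324) = 41388*(-1/10324) = -10347/2581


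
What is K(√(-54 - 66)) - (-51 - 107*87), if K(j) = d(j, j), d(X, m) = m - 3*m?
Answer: 9360 - 4*I*√30 ≈ 9360.0 - 21.909*I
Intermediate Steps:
d(X, m) = -2*m
K(j) = -2*j
K(√(-54 - 66)) - (-51 - 107*87) = -2*√(-54 - 66) - (-51 - 107*87) = -4*I*√30 - (-51 - 9309) = -4*I*√30 - 1*(-9360) = -4*I*√30 + 9360 = 9360 - 4*I*√30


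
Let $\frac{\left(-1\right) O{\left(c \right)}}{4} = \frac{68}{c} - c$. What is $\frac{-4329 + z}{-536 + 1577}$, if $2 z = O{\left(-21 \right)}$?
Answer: $- \frac{91655}{21861} \approx -4.1926$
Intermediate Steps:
$O{\left(c \right)} = - \frac{272}{c} + 4 c$ ($O{\left(c \right)} = - 4 \left(\frac{68}{c} - c\right) = - 4 \left(- c + \frac{68}{c}\right) = - \frac{272}{c} + 4 c$)
$z = - \frac{746}{21}$ ($z = \frac{- \frac{272}{-21} + 4 \left(-21\right)}{2} = \frac{\left(-272\right) \left(- \frac{1}{21}\right) - 84}{2} = \frac{\frac{272}{21} - 84}{2} = \frac{1}{2} \left(- \frac{1492}{21}\right) = - \frac{746}{21} \approx -35.524$)
$\frac{-4329 + z}{-536 + 1577} = \frac{-4329 - \frac{746}{21}}{-536 + 1577} = - \frac{91655}{21 \cdot 1041} = \left(- \frac{91655}{21}\right) \frac{1}{1041} = - \frac{91655}{21861}$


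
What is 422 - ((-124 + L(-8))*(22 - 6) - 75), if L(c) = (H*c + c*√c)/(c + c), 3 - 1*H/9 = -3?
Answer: 2049 - 16*I*√2 ≈ 2049.0 - 22.627*I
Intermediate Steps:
H = 54 (H = 27 - 9*(-3) = 27 + 27 = 54)
L(c) = (c^(3/2) + 54*c)/(2*c) (L(c) = (54*c + c*√c)/(c + c) = (54*c + c^(3/2))/((2*c)) = (c^(3/2) + 54*c)*(1/(2*c)) = (c^(3/2) + 54*c)/(2*c))
422 - ((-124 + L(-8))*(22 - 6) - 75) = 422 - ((-124 + (27 + √(-8)/2))*(22 - 6) - 75) = 422 - ((-124 + (27 + (2*I*√2)/2))*16 - 75) = 422 - ((-124 + (27 + I*√2))*16 - 75) = 422 - ((-97 + I*√2)*16 - 75) = 422 - ((-1552 + 16*I*√2) - 75) = 422 - (-1627 + 16*I*√2) = 422 + (1627 - 16*I*√2) = 2049 - 16*I*√2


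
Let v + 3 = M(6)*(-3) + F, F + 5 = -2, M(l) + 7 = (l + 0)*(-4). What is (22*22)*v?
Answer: 40172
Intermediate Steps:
M(l) = -7 - 4*l (M(l) = -7 + (l + 0)*(-4) = -7 + l*(-4) = -7 - 4*l)
F = -7 (F = -5 - 2 = -7)
v = 83 (v = -3 + ((-7 - 4*6)*(-3) - 7) = -3 + ((-7 - 24)*(-3) - 7) = -3 + (-31*(-3) - 7) = -3 + (93 - 7) = -3 + 86 = 83)
(22*22)*v = (22*22)*83 = 484*83 = 40172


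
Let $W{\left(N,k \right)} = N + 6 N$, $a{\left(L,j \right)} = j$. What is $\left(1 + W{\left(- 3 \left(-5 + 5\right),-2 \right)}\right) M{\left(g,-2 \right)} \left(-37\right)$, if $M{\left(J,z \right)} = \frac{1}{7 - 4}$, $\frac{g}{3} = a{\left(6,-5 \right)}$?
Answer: $- \frac{37}{3} \approx -12.333$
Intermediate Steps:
$g = -15$ ($g = 3 \left(-5\right) = -15$)
$M{\left(J,z \right)} = \frac{1}{3}$
$W{\left(N,k \right)} = 7 N$
$\left(1 + W{\left(- 3 \left(-5 + 5\right),-2 \right)}\right) M{\left(g,-2 \right)} \left(-37\right) = \left(1 + 7 \left(- 3 \left(-5 + 5\right)\right)\right) \frac{1}{3} \left(-37\right) = \left(1 + 7 \left(\left(-3\right) 0\right)\right) \frac{1}{3} \left(-37\right) = \left(1 + 7 \cdot 0\right) \frac{1}{3} \left(-37\right) = \left(1 + 0\right) \frac{1}{3} \left(-37\right) = 1 \cdot \frac{1}{3} \left(-37\right) = \frac{1}{3} \left(-37\right) = - \frac{37}{3}$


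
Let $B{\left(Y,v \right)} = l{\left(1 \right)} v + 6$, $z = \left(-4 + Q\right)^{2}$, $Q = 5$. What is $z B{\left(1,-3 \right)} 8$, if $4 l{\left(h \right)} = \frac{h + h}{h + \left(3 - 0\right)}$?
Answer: $45$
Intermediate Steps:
$l{\left(h \right)} = \frac{h}{2 \left(3 + h\right)}$ ($l{\left(h \right)} = \frac{\left(h + h\right) \frac{1}{h + \left(3 - 0\right)}}{4} = \frac{2 h \frac{1}{h + \left(3 + 0\right)}}{4} = \frac{2 h \frac{1}{h + 3}}{4} = \frac{2 h \frac{1}{3 + h}}{4} = \frac{h}{2 \left(3 + h\right)}$)
$z = 1$ ($z = \left(-4 + 5\right)^{2} = 1^{2} = 1$)
$B{\left(Y,v \right)} = 6 + \frac{v}{8}$ ($B{\left(Y,v \right)} = \frac{1}{2} \cdot 1 \frac{1}{3 + 1} v + 6 = \frac{1}{2} \cdot 1 \cdot \frac{1}{4} v + 6 = \frac{v}{8} + 6 = 6 + \frac{v}{8}$)
$z B{\left(1,-3 \right)} 8 = 1 \left(6 + \frac{1}{8} \left(-3\right)\right) 8 = 1 \left(6 - \frac{3}{8}\right) 8 = 1 \cdot \frac{45}{8} \cdot 8 = \frac{45}{8} \cdot 8 = 45$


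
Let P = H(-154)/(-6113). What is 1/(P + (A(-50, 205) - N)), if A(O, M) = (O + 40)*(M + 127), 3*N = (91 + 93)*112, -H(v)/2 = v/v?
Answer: -18339/186862178 ≈ -9.8142e-5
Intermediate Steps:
H(v) = -2 (H(v) = -2*v/v = -2*1 = -2)
N = 20608/3 (N = ((91 + 93)*112)/3 = (184*112)/3 = (⅓)*20608 = 20608/3 ≈ 6869.3)
A(O, M) = (40 + O)*(127 + M)
P = 2/6113 (P = -2/(-6113) = -2*(-1/6113) = 2/6113 ≈ 0.00032717)
1/(P + (A(-50, 205) - N)) = 1/(2/6113 + ((5080 + 40*205 + 127*(-50) + 205*(-50)) - 1*20608/3)) = 1/(2/6113 + ((5080 + 8200 - 6350 - 10250) - 20608/3)) = 1/(2/6113 + (-3320 - 20608/3)) = 1/(2/6113 - 30568/3) = 1/(-186862178/18339) = -18339/186862178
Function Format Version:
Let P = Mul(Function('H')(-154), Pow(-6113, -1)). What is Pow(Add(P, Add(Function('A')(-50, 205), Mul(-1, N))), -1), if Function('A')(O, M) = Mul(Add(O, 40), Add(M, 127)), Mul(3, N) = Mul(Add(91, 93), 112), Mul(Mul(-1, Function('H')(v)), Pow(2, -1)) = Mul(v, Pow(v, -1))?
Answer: Rational(-18339, 186862178) ≈ -9.8142e-5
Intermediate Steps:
Function('H')(v) = -2 (Function('H')(v) = Mul(-2, Mul(v, Pow(v, -1))) = Mul(-2, 1) = -2)
N = Rational(20608, 3) (N = Mul(Rational(1, 3), Mul(Add(91, 93), 112)) = Mul(Rational(1, 3), Mul(184, 112)) = Mul(Rational(1, 3), 20608) = Rational(20608, 3) ≈ 6869.3)
Function('A')(O, M) = Mul(Add(40, O), Add(127, M))
P = Rational(2, 6113) (P = Mul(-2, Pow(-6113, -1)) = Mul(-2, Rational(-1, 6113)) = Rational(2, 6113) ≈ 0.00032717)
Pow(Add(P, Add(Function('A')(-50, 205), Mul(-1, N))), -1) = Pow(Add(Rational(2, 6113), Add(Add(5080, Mul(40, 205), Mul(127, -50), Mul(205, -50)), Mul(-1, Rational(20608, 3)))), -1) = Pow(Add(Rational(2, 6113), Add(Add(5080, 8200, -6350, -10250), Rational(-20608, 3))), -1) = Pow(Add(Rational(2, 6113), Add(-3320, Rational(-20608, 3))), -1) = Pow(Add(Rational(2, 6113), Rational(-30568, 3)), -1) = Pow(Rational(-186862178, 18339), -1) = Rational(-18339, 186862178)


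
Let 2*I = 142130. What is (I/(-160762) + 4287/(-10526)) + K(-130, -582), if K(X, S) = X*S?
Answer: 32007240754759/423045203 ≈ 75659.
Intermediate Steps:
I = 71065 (I = (1/2)*142130 = 71065)
K(X, S) = S*X
(I/(-160762) + 4287/(-10526)) + K(-130, -582) = (71065/(-160762) + 4287/(-10526)) - 582*(-130) = (71065*(-1/160762) + 4287*(-1/10526)) + 75660 = (-71065/160762 - 4287/10526) + 75660 = -359304221/423045203 + 75660 = 32007240754759/423045203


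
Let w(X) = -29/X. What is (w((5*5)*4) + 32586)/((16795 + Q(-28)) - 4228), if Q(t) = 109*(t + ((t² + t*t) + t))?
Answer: 3258571/17737500 ≈ 0.18371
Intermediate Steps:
Q(t) = 218*t + 218*t² (Q(t) = 109*(t + ((t² + t²) + t)) = 109*(t + (2*t² + t)) = 109*(t + (t + 2*t²)) = 109*(2*t + 2*t²) = 218*t + 218*t²)
(w((5*5)*4) + 32586)/((16795 + Q(-28)) - 4228) = (-29/((5*5)*4) + 32586)/((16795 + 218*(-28)*(1 - 28)) - 4228) = (-29/(25*4) + 32586)/((16795 + 218*(-28)*(-27)) - 4228) = (-29/100 + 32586)/((16795 + 164808) - 4228) = (-29*1/100 + 32586)/(181603 - 4228) = (-29/100 + 32586)/177375 = (3258571/100)*(1/177375) = 3258571/17737500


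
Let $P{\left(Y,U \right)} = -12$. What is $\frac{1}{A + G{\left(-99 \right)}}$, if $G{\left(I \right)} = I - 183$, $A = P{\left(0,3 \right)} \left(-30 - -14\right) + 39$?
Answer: $- \frac{1}{51} \approx -0.019608$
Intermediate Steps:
$A = 231$ ($A = - 12 \left(-30 - -14\right) + 39 = - 12 \left(-30 + 14\right) + 39 = \left(-12\right) \left(-16\right) + 39 = 192 + 39 = 231$)
$G{\left(I \right)} = -183 + I$
$\frac{1}{A + G{\left(-99 \right)}} = \frac{1}{231 - 282} = \frac{1}{-51} = - \frac{1}{51}$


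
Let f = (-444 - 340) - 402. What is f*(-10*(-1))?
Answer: -11860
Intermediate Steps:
f = -1186 (f = -784 - 402 = -1186)
f*(-10*(-1)) = -(-11860)*(-1) = -1186*10 = -11860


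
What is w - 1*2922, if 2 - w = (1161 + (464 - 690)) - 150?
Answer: -3705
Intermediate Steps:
w = -783 (w = 2 - ((1161 + (464 - 690)) - 150) = 2 - ((1161 - 226) - 150) = 2 - (935 - 150) = 2 - 1*785 = 2 - 785 = -783)
w - 1*2922 = -783 - 1*2922 = -783 - 2922 = -3705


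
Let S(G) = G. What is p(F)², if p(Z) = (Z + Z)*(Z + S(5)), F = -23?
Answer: 685584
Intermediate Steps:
p(Z) = 2*Z*(5 + Z) (p(Z) = (Z + Z)*(Z + 5) = (2*Z)*(5 + Z) = 2*Z*(5 + Z))
p(F)² = (2*(-23)*(5 - 23))² = (2*(-23)*(-18))² = 828² = 685584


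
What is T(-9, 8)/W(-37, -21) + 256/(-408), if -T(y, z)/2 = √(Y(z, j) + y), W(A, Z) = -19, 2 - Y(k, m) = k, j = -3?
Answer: -32/51 + 2*I*√15/19 ≈ -0.62745 + 0.40768*I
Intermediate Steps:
Y(k, m) = 2 - k
T(y, z) = -2*√(2 + y - z) (T(y, z) = -2*√((2 - z) + y) = -2*√(2 + y - z))
T(-9, 8)/W(-37, -21) + 256/(-408) = -2*√(2 - 9 - 1*8)/(-19) + 256/(-408) = -2*√(2 - 9 - 8)*(-1/19) + 256*(-1/408) = -2*I*√15*(-1/19) - 32/51 = 2*I*√15/19 - 32/51 = -32/51 + 2*I*√15/19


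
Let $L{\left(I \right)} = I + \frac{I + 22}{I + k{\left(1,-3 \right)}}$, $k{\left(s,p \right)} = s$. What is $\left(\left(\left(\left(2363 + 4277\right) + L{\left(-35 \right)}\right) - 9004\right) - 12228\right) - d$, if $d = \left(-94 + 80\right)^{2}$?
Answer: $- \frac{503969}{34} \approx -14823.0$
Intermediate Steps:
$d = 196$ ($d = \left(-14\right)^{2} = 196$)
$L{\left(I \right)} = I + \frac{22 + I}{1 + I}$ ($L{\left(I \right)} = I + \frac{I + 22}{I + 1} = I + \frac{22 + I}{1 + I}$)
$\left(\left(\left(\left(2363 + 4277\right) + L{\left(-35 \right)}\right) - 9004\right) - 12228\right) - d = \left(\left(\left(\left(2363 + 4277\right) + \frac{22 + \left(-35\right)^{2} + 2 \left(-35\right)}{1 - 35}\right) - 9004\right) - 12228\right) - 196 = \left(\left(\left(6640 + \frac{22 + 1225 - 70}{-34}\right) - 9004\right) - 12228\right) - 196 = \left(\left(\left(6640 - \frac{1177}{34}\right) - 9004\right) - 12228\right) - 196 = \left(\left(\frac{224583}{34} - 9004\right) - 12228\right) - 196 = \left(- \frac{81553}{34} - 12228\right) - 196 = - \frac{497305}{34} - 196 = - \frac{503969}{34}$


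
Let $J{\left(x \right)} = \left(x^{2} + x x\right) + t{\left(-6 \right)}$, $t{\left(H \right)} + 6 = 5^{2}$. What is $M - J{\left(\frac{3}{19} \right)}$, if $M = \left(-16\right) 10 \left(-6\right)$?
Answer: $\frac{339683}{361} \approx 940.95$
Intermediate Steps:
$M = 960$ ($M = \left(-160\right) \left(-6\right) = 960$)
$t{\left(H \right)} = 19$ ($t{\left(H \right)} = -6 + 5^{2} = -6 + 25 = 19$)
$J{\left(x \right)} = 19 + 2 x^{2}$ ($J{\left(x \right)} = \left(x^{2} + x x\right) + 19 = \left(x^{2} + x^{2}\right) + 19 = 2 x^{2} + 19 = 19 + 2 x^{2}$)
$M - J{\left(\frac{3}{19} \right)} = 960 - \left(19 + 2 \left(\frac{3}{19}\right)^{2}\right) = 960 - \left(19 + 2 \cdot \frac{9}{361}\right) = 960 - \left(19 + \frac{18}{361}\right) = 960 - \frac{6877}{361} = \frac{339683}{361}$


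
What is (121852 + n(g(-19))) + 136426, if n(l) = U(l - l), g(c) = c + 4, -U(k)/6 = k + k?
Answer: 258278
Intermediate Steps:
U(k) = -12*k (U(k) = -6*(k + k) = -12*k)
g(c) = 4 + c
n(l) = 0 (n(l) = -12*(l - l) = -12*0 = 0)
(121852 + n(g(-19))) + 136426 = (121852 + 0) + 136426 = 121852 + 136426 = 258278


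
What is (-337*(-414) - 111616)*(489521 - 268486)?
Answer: 6167318570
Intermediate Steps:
(-337*(-414) - 111616)*(489521 - 268486) = (139518 - 111616)*221035 = 27902*221035 = 6167318570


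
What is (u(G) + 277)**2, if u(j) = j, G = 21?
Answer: 88804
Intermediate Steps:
(u(G) + 277)**2 = (21 + 277)**2 = 298**2 = 88804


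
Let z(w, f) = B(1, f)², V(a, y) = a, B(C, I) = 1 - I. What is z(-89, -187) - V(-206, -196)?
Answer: 35550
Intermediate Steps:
z(w, f) = (1 - f)²
z(-89, -187) - V(-206, -196) = (-1 - 187)² - 1*(-206) = (-188)² + 206 = 35344 + 206 = 35550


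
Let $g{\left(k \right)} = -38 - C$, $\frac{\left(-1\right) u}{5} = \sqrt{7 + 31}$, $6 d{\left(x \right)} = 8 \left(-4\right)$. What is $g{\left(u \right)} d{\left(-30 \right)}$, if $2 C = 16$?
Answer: $\frac{736}{3} \approx 245.33$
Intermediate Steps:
$C = 8$ ($C = \frac{1}{2} \cdot 16 = 8$)
$d{\left(x \right)} = - \frac{16}{3}$ ($d{\left(x \right)} = \frac{8 \left(-4\right)}{6} = \frac{1}{6} \left(-32\right) = - \frac{16}{3}$)
$u = - 5 \sqrt{38}$ ($u = - 5 \sqrt{7 + 31} = - 5 \sqrt{38} \approx -30.822$)
$g{\left(k \right)} = -46$ ($g{\left(k \right)} = -38 - 8 = -46$)
$g{\left(u \right)} d{\left(-30 \right)} = \left(-46\right) \left(- \frac{16}{3}\right) = \frac{736}{3}$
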